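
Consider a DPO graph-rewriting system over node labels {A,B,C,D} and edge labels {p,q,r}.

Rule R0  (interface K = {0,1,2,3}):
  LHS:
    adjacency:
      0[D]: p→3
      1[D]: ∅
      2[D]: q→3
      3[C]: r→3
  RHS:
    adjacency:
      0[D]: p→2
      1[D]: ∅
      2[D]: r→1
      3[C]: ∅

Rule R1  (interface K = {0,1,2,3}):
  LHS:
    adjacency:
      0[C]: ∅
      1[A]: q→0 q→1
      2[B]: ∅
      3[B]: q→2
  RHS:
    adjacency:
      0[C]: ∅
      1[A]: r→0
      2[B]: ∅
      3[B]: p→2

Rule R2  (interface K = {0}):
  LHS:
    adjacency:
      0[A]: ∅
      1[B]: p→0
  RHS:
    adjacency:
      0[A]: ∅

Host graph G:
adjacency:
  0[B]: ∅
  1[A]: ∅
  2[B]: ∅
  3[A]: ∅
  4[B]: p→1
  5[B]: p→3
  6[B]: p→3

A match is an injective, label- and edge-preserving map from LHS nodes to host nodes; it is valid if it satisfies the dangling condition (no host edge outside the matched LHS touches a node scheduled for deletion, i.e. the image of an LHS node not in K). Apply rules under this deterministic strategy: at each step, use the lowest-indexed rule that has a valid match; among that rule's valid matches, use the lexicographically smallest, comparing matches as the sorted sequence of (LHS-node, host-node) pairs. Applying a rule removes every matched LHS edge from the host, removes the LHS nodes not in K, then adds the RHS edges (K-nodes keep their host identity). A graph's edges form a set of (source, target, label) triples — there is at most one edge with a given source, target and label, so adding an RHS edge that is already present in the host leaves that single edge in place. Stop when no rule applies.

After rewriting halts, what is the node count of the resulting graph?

initial: |V|=7 |E|=3  E = 4-p->1 5-p->3 6-p->3
step 1: apply R2 at {0↦1, 1↦4}  → |V|=6 |E|=2  E = 5-p->3 6-p->3
step 2: apply R2 at {0↦3, 1↦5}  → |V|=5 |E|=1  E = 6-p->3
step 3: apply R2 at {0↦3, 1↦6}  → |V|=4 |E|=0  E = ∅
final graph: no rule applies after step 3
NF nodes: {0:B, 1:A, 2:B, 3:A}

Answer: 4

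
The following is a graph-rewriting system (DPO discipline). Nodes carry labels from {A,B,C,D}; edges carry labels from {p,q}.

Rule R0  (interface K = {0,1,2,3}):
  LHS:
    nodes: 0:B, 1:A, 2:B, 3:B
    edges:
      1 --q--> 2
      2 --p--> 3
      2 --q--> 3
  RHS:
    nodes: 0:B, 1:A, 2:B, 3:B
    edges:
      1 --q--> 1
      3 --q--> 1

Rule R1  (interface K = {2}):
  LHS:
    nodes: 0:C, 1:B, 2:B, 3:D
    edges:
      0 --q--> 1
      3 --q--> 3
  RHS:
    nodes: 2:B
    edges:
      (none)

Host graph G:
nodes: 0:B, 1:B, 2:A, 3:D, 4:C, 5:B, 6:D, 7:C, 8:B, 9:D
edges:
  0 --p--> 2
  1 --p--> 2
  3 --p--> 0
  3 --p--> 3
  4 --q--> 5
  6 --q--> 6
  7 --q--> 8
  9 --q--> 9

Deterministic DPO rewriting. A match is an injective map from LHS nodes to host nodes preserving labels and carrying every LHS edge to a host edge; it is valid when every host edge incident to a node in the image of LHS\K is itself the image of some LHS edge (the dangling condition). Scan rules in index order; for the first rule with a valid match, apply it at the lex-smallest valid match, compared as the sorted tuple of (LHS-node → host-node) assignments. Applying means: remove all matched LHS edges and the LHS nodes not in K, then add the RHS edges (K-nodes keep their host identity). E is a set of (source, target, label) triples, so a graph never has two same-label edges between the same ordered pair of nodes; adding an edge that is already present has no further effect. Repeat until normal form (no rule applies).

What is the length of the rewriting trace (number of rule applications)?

Answer: 2

Derivation:
initial: |V|=10 |E|=8  E = 0-p->2 1-p->2 3-p->0 3-p->3 4-q->5 6-q->6 7-q->8 9-q->9
step 1: apply R1 at {0↦4, 1↦5, 2↦0, 3↦6}  → |V|=7 |E|=6  E = 0-p->2 1-p->2 3-p->0 3-p->3 7-q->8 9-q->9
step 2: apply R1 at {0↦7, 1↦8, 2↦0, 3↦9}  → |V|=4 |E|=4  E = 0-p->2 1-p->2 3-p->0 3-p->3
halt: no rule applies after step 2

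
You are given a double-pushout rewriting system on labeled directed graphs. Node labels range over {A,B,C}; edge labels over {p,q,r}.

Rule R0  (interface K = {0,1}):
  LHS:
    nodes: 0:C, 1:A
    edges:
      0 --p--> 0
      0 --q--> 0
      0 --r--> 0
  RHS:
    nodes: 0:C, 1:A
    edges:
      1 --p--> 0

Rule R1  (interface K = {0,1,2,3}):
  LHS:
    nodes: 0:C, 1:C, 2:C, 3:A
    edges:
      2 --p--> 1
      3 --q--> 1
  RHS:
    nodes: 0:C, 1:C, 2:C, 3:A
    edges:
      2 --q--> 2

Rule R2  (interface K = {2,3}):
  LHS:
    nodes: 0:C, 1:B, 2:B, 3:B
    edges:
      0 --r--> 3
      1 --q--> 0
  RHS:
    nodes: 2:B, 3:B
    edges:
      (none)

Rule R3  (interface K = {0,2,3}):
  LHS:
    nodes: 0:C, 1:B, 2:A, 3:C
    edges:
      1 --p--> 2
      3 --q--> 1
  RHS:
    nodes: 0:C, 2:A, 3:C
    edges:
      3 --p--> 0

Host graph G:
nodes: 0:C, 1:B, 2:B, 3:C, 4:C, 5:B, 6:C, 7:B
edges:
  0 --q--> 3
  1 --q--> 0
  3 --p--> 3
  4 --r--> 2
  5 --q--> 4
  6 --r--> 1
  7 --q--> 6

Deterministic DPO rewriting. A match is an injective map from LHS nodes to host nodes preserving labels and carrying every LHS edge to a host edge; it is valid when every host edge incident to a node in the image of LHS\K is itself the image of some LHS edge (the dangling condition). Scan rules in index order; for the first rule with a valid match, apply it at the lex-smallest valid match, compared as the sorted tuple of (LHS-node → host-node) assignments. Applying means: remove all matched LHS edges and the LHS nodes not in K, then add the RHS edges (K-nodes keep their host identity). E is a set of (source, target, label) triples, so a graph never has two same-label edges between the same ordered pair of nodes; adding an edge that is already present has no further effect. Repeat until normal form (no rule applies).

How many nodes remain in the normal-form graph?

Answer: 4

Steps:
[0] host  ⇒  8 nodes, 7 edges  {0-q->3 1-q->0 3-p->3 4-r->2 5-q->4 6-r->1 7-q->6}
[1] R2 @ {0↦4, 1↦5, 2↦1, 3↦2}  ⇒  6 nodes, 5 edges  {0-q->3 1-q->0 3-p->3 6-r->1 7-q->6}
[2] R2 @ {0↦6, 1↦7, 2↦2, 3↦1}  ⇒  4 nodes, 3 edges  {0-q->3 1-q->0 3-p->3}
normal form: no rule applies after step 2
NF nodes: {0:C, 1:B, 2:B, 3:C}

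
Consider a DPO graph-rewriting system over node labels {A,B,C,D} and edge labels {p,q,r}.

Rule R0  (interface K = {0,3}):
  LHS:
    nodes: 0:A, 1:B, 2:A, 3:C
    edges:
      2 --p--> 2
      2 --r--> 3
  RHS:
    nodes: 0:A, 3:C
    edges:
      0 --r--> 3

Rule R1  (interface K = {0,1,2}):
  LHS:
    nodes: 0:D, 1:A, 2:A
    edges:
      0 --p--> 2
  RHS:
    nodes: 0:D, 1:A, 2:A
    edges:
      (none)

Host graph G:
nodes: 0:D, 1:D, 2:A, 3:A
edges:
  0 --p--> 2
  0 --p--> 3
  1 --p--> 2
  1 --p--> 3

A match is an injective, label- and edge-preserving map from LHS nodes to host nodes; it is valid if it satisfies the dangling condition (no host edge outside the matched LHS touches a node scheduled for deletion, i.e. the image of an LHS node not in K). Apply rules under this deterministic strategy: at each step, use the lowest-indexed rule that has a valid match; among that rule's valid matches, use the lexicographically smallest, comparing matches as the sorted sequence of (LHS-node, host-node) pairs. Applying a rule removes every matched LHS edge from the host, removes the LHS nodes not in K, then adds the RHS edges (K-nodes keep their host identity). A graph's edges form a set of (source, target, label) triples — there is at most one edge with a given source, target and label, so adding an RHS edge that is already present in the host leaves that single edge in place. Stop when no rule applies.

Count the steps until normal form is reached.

start.  V:4 E:4  edges: 0-p->2 0-p->3 1-p->2 1-p->3
1. fire R1 via {0↦0, 1↦2, 2↦3}  →  V:4 E:3  edges: 0-p->2 1-p->2 1-p->3
2. fire R1 via {0↦0, 1↦3, 2↦2}  →  V:4 E:2  edges: 1-p->2 1-p->3
3. fire R1 via {0↦1, 1↦2, 2↦3}  →  V:4 E:1  edges: 1-p->2
4. fire R1 via {0↦1, 1↦3, 2↦2}  →  V:4 E:0  edges: ∅
halt: no rule applies after step 4

Answer: 4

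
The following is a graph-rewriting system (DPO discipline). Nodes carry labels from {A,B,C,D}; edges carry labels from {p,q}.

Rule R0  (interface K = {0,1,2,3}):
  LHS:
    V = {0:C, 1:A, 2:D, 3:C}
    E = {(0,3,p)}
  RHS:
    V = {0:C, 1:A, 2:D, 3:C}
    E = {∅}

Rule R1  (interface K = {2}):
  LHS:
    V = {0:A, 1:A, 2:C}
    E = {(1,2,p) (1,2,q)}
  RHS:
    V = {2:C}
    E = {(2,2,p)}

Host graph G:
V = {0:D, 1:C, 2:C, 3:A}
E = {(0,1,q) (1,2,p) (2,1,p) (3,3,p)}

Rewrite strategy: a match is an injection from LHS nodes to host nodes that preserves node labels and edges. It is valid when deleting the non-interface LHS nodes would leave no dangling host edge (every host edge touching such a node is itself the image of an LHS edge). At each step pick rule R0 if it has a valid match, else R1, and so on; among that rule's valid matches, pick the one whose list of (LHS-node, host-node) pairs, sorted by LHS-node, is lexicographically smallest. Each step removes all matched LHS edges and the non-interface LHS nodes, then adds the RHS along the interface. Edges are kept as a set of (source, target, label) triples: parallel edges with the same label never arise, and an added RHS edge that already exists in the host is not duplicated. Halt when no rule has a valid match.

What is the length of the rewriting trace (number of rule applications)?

[0] host  ⇒  4 nodes, 4 edges  {0-q->1 1-p->2 2-p->1 3-p->3}
[1] R0 @ {0↦1, 1↦3, 2↦0, 3↦2}  ⇒  4 nodes, 3 edges  {0-q->1 2-p->1 3-p->3}
[2] R0 @ {0↦2, 1↦3, 2↦0, 3↦1}  ⇒  4 nodes, 2 edges  {0-q->1 3-p->3}
final graph: no rule applies after step 2

Answer: 2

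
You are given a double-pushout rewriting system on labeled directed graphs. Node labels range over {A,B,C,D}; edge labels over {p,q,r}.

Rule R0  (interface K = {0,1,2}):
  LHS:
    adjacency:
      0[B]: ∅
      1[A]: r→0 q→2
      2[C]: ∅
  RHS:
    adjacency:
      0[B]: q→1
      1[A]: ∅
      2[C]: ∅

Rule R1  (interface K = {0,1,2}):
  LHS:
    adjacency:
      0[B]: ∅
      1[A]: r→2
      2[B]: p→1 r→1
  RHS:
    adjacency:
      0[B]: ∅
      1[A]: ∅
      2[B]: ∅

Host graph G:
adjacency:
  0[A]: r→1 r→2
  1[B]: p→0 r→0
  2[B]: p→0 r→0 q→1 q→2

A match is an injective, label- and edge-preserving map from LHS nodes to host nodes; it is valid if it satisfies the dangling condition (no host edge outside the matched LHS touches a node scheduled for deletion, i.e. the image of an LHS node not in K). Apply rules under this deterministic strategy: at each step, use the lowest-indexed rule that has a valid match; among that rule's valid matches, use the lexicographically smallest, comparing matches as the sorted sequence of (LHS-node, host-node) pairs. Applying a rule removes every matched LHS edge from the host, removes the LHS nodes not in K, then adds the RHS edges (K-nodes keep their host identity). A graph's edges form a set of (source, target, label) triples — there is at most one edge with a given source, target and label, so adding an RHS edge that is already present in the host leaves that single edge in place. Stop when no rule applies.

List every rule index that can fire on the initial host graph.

Answer: [R1]

Rewrite trace:
R0: no valid match — LHS pattern not found
R1: 2 valid matches — {0↦1, 1↦0, 2↦2}, {0↦2, 1↦0, 2↦1}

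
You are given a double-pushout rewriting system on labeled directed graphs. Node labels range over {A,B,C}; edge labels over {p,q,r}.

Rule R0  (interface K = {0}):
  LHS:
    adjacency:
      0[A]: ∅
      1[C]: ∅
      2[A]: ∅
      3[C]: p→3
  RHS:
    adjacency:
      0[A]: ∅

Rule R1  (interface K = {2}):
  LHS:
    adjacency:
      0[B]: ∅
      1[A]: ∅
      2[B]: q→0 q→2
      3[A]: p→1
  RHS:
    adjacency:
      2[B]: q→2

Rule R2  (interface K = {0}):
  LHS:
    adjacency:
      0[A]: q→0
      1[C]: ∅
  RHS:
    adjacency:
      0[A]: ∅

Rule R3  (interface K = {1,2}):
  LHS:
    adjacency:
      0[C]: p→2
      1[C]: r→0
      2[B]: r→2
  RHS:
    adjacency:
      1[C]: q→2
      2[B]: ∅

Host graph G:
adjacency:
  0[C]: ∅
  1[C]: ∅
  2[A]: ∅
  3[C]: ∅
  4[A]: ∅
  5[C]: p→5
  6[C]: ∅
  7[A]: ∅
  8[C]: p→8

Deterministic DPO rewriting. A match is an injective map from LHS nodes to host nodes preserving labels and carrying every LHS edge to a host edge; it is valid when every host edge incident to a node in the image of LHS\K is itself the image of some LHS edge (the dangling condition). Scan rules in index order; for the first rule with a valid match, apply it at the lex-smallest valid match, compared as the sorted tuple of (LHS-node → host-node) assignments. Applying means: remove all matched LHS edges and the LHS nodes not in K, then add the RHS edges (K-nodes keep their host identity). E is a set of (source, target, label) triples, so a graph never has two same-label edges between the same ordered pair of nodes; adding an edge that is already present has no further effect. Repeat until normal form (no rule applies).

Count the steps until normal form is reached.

Answer: 2

Steps:
start.  V:9 E:2  edges: 5-p->5 8-p->8
1. fire R0 via {0↦2, 1↦0, 2↦4, 3↦5}  →  V:6 E:1  edges: 8-p->8
2. fire R0 via {0↦2, 1↦1, 2↦7, 3↦8}  →  V:3 E:0  edges: ∅
halt: no rule applies after step 2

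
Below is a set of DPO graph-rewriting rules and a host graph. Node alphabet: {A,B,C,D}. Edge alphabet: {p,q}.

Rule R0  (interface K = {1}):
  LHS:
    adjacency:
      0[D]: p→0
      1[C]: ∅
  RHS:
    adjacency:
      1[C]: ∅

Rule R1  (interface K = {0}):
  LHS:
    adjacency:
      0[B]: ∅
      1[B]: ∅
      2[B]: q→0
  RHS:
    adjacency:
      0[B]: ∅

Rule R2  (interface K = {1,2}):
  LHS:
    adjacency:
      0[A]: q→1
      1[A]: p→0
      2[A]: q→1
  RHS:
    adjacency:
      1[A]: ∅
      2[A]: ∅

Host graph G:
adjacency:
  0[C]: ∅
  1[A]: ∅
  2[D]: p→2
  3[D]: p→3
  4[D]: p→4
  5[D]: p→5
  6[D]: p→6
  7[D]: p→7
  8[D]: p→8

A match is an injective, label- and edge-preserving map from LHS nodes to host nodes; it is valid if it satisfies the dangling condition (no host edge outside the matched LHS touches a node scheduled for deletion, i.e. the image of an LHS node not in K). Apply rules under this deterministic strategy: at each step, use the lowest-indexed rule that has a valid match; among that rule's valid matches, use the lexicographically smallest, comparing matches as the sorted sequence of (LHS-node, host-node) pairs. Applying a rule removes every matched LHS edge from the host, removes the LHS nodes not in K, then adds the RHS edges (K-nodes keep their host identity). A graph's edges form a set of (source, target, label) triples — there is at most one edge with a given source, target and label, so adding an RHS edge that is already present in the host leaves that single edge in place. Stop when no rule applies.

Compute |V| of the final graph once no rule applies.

[0] host  ⇒  9 nodes, 7 edges  {2-p->2 3-p->3 4-p->4 5-p->5 6-p->6 7-p->7 8-p->8}
[1] R0 @ {0↦2, 1↦0}  ⇒  8 nodes, 6 edges  {3-p->3 4-p->4 5-p->5 6-p->6 7-p->7 8-p->8}
[2] R0 @ {0↦3, 1↦0}  ⇒  7 nodes, 5 edges  {4-p->4 5-p->5 6-p->6 7-p->7 8-p->8}
[3] R0 @ {0↦4, 1↦0}  ⇒  6 nodes, 4 edges  {5-p->5 6-p->6 7-p->7 8-p->8}
[4] R0 @ {0↦5, 1↦0}  ⇒  5 nodes, 3 edges  {6-p->6 7-p->7 8-p->8}
[5] R0 @ {0↦6, 1↦0}  ⇒  4 nodes, 2 edges  {7-p->7 8-p->8}
[6] R0 @ {0↦7, 1↦0}  ⇒  3 nodes, 1 edges  {8-p->8}
[7] R0 @ {0↦8, 1↦0}  ⇒  2 nodes, 0 edges  {∅}
final graph: no rule applies after step 7
NF nodes: {0:C, 1:A}

Answer: 2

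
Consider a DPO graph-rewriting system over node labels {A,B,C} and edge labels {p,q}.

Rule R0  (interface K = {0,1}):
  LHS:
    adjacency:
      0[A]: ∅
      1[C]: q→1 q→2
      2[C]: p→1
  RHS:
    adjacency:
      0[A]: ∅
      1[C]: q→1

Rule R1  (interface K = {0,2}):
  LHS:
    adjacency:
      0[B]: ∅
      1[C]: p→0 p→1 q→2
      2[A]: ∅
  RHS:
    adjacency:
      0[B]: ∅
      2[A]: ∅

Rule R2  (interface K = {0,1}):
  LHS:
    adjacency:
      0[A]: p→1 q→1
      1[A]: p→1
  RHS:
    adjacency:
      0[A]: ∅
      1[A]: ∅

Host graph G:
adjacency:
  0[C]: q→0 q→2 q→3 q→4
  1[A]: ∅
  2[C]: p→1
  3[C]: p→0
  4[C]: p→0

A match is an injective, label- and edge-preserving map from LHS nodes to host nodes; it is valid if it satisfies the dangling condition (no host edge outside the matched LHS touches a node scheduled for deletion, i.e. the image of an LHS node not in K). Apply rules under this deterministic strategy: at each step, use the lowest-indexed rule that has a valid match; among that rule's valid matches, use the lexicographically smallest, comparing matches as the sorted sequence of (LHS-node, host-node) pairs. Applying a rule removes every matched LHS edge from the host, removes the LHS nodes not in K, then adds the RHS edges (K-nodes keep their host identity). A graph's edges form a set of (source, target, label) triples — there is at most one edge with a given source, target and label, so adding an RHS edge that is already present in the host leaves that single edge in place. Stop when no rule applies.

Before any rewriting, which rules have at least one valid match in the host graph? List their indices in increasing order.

R0: 2 valid matches — {0↦1, 1↦0, 2↦3}, {0↦1, 1↦0, 2↦4}
R1: no valid match — LHS pattern not found
R2: no valid match — LHS pattern not found

Answer: [R0]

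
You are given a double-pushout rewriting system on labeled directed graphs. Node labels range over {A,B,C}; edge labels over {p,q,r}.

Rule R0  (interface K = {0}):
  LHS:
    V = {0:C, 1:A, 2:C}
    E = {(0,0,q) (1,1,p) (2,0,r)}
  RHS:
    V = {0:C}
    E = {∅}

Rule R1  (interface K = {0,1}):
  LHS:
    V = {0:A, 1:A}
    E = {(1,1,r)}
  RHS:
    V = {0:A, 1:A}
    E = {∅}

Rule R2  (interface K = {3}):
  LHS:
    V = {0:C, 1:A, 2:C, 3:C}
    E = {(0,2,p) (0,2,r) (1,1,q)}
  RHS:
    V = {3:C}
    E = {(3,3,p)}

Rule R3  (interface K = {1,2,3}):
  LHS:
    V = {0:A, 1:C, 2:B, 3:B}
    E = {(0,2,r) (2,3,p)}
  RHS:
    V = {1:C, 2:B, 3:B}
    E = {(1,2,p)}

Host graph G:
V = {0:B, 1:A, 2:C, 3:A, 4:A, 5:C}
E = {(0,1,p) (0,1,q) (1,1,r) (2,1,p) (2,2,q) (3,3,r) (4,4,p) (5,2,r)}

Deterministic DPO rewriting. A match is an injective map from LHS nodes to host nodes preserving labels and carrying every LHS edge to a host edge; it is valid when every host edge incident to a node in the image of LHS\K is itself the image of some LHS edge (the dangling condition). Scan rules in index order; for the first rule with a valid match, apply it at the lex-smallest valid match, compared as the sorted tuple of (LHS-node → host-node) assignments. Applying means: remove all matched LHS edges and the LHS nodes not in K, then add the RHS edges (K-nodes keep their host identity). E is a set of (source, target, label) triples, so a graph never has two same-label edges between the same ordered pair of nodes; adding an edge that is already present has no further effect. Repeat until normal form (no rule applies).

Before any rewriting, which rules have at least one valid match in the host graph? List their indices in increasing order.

R0: 1 valid match — {0↦2, 1↦4, 2↦5}
R1: 4 valid matches — {0↦1, 1↦3}, {0↦3, 1↦1}, {0↦4, 1↦1} (+1 more)
R2: no valid match — LHS pattern not found
R3: no valid match — LHS pattern not found

Answer: [R0,R1]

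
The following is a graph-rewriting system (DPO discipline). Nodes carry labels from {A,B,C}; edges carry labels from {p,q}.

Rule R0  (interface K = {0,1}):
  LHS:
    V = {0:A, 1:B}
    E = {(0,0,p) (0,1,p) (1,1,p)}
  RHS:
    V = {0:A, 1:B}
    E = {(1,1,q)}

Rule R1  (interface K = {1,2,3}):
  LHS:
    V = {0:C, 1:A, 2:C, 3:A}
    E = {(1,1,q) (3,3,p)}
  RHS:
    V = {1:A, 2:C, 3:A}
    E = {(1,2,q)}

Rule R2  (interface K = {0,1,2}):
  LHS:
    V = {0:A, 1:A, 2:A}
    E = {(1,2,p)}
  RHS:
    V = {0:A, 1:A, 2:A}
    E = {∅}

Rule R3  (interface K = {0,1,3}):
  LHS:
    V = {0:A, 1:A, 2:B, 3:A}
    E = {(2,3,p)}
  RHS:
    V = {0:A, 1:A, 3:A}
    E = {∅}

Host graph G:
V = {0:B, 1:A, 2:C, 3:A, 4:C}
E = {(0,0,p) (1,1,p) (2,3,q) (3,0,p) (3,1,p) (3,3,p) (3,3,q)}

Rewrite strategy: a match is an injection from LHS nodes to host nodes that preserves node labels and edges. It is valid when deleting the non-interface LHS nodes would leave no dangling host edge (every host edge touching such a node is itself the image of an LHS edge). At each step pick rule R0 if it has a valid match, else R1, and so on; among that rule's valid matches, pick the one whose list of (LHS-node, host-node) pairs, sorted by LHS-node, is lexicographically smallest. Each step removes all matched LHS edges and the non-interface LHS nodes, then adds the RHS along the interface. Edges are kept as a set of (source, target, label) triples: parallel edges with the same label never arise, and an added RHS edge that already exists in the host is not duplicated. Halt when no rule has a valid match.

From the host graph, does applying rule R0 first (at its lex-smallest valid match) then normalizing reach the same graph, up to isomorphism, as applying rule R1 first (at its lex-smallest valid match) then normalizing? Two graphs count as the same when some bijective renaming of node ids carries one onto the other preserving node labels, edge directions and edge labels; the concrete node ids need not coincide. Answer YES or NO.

branch R0-first: apply at {0↦3, 1↦0} → |E|=5, then 1 more step(s) → NF |V|=4 |E|=4 V={0:B, 1:A, 2:C, 3:A} E=0-q->0 2-q->3 3-p->1 3-q->2
branch R1-first: apply at {0↦4, 1↦3, 2↦2, 3↦1} → |E|=6, then 1 more step(s) → NF |V|=4 |E|=4 V={0:B, 1:A, 2:C, 3:A} E=0-q->0 2-q->3 3-p->1 3-q->2
graphs isomorphic (equal up to label-preserving node renaming)

Answer: YES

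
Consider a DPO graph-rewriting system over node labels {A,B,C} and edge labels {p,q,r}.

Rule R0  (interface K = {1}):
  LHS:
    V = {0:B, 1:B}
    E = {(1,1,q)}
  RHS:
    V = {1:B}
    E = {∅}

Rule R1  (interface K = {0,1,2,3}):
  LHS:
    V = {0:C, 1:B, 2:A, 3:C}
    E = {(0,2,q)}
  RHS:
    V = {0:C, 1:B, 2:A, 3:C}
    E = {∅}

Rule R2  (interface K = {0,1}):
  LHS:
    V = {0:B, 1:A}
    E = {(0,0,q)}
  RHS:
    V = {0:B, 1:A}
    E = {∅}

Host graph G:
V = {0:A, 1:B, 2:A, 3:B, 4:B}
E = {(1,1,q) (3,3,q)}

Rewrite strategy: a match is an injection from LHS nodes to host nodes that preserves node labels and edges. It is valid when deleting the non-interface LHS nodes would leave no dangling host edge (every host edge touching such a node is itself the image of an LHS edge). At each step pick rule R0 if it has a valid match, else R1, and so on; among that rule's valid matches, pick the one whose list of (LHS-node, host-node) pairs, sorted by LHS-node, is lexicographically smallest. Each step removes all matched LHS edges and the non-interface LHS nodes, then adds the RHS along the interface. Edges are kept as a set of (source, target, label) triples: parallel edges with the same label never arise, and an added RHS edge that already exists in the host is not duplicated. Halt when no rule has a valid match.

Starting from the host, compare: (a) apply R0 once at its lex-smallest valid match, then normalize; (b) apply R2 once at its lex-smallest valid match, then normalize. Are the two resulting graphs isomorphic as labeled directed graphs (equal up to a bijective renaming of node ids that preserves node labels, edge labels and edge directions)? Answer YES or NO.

Answer: NO

Rewrite trace:
branch R0-first: apply at {0↦4, 1↦1} → |E|=1, then 1 more step(s) → NF |V|=3 |E|=0 V={0:A, 2:A, 3:B} E=∅
branch R2-first: apply at {0↦1, 1↦0} → |E|=1, then 1 more step(s) → NF |V|=4 |E|=0 V={0:A, 2:A, 3:B, 4:B} E=∅
graphs not isomorphic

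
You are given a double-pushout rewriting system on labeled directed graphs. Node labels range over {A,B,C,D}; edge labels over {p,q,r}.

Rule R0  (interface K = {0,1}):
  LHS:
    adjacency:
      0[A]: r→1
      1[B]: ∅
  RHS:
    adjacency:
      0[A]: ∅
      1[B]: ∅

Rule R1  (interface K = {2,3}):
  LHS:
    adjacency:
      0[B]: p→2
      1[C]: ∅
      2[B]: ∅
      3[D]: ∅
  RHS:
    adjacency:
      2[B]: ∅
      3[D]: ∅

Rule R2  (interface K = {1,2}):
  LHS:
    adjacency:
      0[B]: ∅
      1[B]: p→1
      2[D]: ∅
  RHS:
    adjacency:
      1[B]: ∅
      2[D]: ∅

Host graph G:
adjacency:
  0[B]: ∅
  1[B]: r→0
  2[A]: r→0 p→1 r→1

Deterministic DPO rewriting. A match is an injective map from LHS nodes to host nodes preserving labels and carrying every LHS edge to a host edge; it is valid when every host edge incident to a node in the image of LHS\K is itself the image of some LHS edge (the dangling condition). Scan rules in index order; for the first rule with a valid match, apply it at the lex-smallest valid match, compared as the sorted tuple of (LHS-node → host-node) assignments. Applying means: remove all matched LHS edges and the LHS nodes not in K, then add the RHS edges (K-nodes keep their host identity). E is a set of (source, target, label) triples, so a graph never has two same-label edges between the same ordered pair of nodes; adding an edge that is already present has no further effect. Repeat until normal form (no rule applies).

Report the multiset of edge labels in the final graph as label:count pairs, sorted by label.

[0] host  ⇒  3 nodes, 4 edges  {1-r->0 2-r->0 2-p->1 2-r->1}
[1] R0 @ {0↦2, 1↦0}  ⇒  3 nodes, 3 edges  {1-r->0 2-p->1 2-r->1}
[2] R0 @ {0↦2, 1↦1}  ⇒  3 nodes, 2 edges  {1-r->0 2-p->1}
final graph: no rule applies after step 2
NF edges: [(1, 0, 'r'), (2, 1, 'p')]

Answer: p:1 r:1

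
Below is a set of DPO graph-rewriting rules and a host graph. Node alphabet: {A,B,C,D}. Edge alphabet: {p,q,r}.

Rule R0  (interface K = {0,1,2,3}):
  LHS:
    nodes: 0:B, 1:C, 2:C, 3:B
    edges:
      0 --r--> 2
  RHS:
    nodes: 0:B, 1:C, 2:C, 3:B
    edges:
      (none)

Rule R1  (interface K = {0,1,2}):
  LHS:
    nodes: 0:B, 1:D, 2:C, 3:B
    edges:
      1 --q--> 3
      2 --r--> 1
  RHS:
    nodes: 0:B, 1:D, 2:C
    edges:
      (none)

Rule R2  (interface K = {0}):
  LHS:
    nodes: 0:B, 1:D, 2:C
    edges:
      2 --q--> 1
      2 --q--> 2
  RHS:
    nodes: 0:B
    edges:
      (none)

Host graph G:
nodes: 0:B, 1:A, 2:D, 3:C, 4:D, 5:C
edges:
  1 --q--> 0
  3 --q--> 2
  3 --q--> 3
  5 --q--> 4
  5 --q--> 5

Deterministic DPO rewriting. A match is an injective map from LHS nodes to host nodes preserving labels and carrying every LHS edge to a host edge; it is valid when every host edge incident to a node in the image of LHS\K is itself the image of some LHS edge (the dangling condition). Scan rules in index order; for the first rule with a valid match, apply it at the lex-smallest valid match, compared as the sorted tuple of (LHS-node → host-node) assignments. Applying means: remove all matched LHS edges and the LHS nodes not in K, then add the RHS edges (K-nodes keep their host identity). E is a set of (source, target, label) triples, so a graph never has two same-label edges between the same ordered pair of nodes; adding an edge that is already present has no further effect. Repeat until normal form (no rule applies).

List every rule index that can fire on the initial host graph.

Answer: [R2]

Derivation:
R0: no valid match — LHS pattern not found
R1: no valid match — LHS pattern not found
R2: 2 valid matches — {0↦0, 1↦2, 2↦3}, {0↦0, 1↦4, 2↦5}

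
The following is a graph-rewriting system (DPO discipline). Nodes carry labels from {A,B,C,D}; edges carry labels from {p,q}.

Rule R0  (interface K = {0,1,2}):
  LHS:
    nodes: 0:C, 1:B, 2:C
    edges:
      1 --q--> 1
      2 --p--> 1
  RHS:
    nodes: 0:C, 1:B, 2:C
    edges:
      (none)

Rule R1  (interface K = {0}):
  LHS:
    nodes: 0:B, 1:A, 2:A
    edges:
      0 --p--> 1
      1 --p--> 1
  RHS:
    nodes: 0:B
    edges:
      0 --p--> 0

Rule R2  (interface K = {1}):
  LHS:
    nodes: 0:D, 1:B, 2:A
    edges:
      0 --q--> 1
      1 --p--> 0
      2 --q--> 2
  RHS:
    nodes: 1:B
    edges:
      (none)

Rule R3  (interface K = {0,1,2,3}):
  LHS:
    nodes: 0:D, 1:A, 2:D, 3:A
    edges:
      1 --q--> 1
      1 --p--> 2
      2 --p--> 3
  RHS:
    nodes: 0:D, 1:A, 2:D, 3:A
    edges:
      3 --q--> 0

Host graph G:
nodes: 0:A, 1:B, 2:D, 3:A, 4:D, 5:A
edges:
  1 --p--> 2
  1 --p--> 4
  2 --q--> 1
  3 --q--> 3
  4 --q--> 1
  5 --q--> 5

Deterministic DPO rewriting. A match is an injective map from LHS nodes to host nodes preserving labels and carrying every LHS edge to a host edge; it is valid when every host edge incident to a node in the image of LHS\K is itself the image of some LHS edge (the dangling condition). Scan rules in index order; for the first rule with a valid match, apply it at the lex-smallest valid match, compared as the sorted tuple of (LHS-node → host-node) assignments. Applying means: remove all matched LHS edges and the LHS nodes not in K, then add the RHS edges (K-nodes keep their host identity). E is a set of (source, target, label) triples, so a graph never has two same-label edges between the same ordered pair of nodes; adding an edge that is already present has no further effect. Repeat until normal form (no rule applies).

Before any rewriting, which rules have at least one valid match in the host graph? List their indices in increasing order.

R0: no valid match — LHS pattern not found
R1: no valid match — LHS pattern not found
R2: 4 valid matches — {0↦2, 1↦1, 2↦3}, {0↦2, 1↦1, 2↦5}, {0↦4, 1↦1, 2↦3} (+1 more)
R3: no valid match — LHS pattern not found

Answer: [R2]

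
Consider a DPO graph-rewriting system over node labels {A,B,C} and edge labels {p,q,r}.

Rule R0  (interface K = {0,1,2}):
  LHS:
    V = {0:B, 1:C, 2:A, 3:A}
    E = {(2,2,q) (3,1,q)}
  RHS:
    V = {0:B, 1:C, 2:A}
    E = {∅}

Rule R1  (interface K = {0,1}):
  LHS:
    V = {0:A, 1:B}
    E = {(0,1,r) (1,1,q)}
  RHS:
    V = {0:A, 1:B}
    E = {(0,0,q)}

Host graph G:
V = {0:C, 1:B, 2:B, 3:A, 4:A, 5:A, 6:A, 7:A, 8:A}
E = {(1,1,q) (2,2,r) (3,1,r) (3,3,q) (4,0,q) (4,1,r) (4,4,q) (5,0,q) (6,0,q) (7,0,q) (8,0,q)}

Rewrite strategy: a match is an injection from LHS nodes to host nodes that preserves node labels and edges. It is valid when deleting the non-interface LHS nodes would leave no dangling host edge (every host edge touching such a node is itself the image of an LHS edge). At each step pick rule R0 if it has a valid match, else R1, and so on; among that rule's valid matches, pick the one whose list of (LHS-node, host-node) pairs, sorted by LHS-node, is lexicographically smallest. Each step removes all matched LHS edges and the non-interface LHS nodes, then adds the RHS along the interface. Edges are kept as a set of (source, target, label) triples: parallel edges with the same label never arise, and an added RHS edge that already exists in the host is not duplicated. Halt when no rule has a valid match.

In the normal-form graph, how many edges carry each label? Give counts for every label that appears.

start.  V:9 E:11  edges: 1-q->1 2-r->2 3-r->1 3-q->3 4-q->0 4-r->1 4-q->4 5-q->0 6-q->0 7-q->0 8-q->0
1. fire R0 via {0↦1, 1↦0, 2↦3, 3↦5}  →  V:8 E:9  edges: 1-q->1 2-r->2 3-r->1 4-q->0 4-r->1 4-q->4 6-q->0 7-q->0 8-q->0
2. fire R0 via {0↦1, 1↦0, 2↦4, 3↦6}  →  V:7 E:7  edges: 1-q->1 2-r->2 3-r->1 4-q->0 4-r->1 7-q->0 8-q->0
3. fire R1 via {0↦3, 1↦1}  →  V:7 E:6  edges: 2-r->2 3-q->3 4-q->0 4-r->1 7-q->0 8-q->0
4. fire R0 via {0↦1, 1↦0, 2↦3, 3↦7}  →  V:6 E:4  edges: 2-r->2 4-q->0 4-r->1 8-q->0
halt: no rule applies after step 4
NF edges: [(2, 2, 'r'), (4, 0, 'q'), (4, 1, 'r'), (8, 0, 'q')]

Answer: q:2 r:2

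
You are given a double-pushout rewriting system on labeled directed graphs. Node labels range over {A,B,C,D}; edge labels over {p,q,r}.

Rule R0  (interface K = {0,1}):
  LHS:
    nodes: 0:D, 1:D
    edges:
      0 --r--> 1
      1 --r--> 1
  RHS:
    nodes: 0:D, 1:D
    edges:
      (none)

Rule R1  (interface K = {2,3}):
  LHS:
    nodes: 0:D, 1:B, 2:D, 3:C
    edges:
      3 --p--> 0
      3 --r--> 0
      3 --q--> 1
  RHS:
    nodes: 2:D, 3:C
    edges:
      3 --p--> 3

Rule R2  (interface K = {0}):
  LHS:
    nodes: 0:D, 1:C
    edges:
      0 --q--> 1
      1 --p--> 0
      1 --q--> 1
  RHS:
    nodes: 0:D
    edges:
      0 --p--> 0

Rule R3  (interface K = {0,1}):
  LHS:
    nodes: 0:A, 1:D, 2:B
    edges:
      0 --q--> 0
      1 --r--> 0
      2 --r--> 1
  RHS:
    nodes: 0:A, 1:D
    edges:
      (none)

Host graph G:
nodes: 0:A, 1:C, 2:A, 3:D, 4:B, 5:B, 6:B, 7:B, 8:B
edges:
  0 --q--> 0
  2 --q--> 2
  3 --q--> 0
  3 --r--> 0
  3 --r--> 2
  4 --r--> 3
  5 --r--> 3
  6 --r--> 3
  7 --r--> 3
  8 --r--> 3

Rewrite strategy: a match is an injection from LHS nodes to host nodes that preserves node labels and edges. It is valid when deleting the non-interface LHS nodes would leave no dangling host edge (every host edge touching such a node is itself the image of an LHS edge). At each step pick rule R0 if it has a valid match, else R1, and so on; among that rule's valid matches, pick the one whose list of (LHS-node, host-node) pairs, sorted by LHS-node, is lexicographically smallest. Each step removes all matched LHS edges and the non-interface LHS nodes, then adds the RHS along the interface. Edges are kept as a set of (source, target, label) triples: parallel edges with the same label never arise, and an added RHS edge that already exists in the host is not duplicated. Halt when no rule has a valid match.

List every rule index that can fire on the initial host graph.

Answer: [R3]

Derivation:
R0: no valid match — LHS pattern not found
R1: no valid match — LHS pattern not found
R2: no valid match — LHS pattern not found
R3: 10 valid matches — {0↦0, 1↦3, 2↦4}, {0↦0, 1↦3, 2↦5}, {0↦0, 1↦3, 2↦6} (+7 more)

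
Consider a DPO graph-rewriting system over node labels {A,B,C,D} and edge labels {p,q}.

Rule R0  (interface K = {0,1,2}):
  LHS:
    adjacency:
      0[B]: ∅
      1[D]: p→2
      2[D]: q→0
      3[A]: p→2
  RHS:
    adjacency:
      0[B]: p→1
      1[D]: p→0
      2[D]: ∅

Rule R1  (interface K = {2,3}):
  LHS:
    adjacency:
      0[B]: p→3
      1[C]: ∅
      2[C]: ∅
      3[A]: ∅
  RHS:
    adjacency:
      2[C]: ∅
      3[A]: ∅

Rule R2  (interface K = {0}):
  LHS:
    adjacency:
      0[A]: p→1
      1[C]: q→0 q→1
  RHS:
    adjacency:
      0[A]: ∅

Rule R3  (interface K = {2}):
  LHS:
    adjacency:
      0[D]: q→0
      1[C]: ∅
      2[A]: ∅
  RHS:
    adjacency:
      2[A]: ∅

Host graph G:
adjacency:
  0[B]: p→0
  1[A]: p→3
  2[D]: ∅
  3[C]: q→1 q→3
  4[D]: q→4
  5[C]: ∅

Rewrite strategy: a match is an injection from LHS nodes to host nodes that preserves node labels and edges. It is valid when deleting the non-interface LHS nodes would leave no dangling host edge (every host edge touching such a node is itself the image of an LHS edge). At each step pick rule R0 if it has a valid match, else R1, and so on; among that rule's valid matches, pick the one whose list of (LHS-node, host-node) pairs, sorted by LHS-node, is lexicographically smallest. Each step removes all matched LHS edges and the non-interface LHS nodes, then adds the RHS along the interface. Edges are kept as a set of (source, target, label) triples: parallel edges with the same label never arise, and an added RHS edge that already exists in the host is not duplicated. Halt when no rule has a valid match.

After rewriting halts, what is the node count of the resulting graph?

Answer: 3

Rewrite trace:
initial: |V|=6 |E|=5  E = 0-p->0 1-p->3 3-q->1 3-q->3 4-q->4
step 1: apply R2 at {0↦1, 1↦3}  → |V|=5 |E|=2  E = 0-p->0 4-q->4
step 2: apply R3 at {0↦4, 1↦5, 2↦1}  → |V|=3 |E|=1  E = 0-p->0
final graph: no rule applies after step 2
NF nodes: {0:B, 1:A, 2:D}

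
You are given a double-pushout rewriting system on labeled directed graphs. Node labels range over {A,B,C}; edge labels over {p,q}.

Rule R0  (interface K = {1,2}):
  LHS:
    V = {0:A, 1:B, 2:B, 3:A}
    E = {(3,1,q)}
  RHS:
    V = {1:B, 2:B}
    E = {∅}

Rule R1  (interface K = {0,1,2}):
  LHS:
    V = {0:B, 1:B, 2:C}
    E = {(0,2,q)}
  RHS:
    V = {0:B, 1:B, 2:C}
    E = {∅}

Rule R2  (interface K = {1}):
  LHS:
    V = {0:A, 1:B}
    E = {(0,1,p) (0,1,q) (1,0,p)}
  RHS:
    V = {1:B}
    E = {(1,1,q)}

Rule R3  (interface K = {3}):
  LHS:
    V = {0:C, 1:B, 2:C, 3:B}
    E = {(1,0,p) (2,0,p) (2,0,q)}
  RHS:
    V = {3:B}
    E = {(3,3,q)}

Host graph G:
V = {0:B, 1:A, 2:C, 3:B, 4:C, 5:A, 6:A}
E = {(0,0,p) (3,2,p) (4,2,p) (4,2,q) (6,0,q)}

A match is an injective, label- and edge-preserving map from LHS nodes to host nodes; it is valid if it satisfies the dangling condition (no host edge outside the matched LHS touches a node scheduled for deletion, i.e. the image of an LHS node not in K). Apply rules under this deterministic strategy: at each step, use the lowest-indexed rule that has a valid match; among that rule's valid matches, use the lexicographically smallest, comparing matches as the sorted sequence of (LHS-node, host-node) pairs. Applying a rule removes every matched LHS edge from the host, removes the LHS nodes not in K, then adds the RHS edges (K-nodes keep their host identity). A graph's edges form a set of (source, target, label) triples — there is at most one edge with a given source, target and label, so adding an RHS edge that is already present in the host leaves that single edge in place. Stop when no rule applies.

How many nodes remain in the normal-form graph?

initial: |V|=7 |E|=5  E = 0-p->0 3-p->2 4-p->2 4-q->2 6-q->0
step 1: apply R0 at {0↦1, 1↦0, 2↦3, 3↦6}  → |V|=5 |E|=4  E = 0-p->0 3-p->2 4-p->2 4-q->2
step 2: apply R3 at {0↦2, 1↦3, 2↦4, 3↦0}  → |V|=2 |E|=2  E = 0-p->0 0-q->0
normal form: no rule applies after step 2
NF nodes: {0:B, 5:A}

Answer: 2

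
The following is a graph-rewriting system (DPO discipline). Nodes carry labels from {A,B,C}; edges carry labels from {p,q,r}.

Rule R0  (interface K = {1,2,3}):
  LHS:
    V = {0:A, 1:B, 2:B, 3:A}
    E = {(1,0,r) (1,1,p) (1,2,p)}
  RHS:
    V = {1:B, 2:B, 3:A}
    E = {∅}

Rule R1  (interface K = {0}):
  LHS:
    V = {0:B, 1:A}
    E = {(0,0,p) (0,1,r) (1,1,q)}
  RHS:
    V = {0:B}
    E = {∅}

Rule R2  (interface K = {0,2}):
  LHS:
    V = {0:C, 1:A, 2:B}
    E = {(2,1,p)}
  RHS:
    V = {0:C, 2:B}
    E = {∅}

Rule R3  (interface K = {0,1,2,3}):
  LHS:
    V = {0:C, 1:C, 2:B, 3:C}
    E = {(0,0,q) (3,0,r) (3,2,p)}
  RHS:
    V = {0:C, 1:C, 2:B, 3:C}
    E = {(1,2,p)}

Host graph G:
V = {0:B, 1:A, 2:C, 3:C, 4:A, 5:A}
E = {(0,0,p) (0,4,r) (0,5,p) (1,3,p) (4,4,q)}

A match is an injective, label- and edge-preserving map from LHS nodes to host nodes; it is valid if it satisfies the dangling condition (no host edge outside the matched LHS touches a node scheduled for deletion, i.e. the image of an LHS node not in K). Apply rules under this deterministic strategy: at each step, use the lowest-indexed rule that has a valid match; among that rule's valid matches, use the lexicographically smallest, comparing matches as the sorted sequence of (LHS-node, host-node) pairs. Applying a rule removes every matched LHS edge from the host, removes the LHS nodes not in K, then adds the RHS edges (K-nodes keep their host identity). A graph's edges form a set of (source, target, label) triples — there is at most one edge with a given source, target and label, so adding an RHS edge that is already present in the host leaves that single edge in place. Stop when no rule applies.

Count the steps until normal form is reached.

initial: |V|=6 |E|=5  E = 0-p->0 0-r->4 0-p->5 1-p->3 4-q->4
step 1: apply R1 at {0↦0, 1↦4}  → |V|=5 |E|=2  E = 0-p->5 1-p->3
step 2: apply R2 at {0↦2, 1↦5, 2↦0}  → |V|=4 |E|=1  E = 1-p->3
final graph: no rule applies after step 2

Answer: 2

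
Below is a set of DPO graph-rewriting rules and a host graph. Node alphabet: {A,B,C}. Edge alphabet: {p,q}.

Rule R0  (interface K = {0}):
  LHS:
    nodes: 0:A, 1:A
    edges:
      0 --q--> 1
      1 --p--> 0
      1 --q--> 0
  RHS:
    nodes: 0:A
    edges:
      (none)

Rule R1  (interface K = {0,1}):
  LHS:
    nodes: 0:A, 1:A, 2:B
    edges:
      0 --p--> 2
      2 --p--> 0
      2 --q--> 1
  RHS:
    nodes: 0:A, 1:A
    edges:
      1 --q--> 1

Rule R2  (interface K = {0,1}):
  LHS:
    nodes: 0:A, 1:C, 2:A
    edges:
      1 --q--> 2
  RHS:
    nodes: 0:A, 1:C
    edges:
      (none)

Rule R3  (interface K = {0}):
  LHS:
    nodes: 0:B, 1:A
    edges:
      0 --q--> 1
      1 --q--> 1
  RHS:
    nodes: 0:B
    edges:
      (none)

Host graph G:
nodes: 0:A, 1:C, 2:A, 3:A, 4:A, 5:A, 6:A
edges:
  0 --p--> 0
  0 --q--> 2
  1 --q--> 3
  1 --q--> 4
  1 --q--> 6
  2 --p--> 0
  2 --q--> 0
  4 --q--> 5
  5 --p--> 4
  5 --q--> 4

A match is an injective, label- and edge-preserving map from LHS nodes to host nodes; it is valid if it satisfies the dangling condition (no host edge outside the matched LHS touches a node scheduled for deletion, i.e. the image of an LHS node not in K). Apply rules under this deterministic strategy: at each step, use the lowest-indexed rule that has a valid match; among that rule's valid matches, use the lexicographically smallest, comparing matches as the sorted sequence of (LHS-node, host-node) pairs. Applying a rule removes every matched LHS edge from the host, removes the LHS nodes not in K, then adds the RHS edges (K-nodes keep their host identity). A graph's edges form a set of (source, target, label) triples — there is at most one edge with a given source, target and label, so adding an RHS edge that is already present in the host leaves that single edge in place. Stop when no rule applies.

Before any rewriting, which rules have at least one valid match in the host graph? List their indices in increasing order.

R0: 2 valid matches — {0↦0, 1↦2}, {0↦4, 1↦5}
R1: no valid match — LHS pattern not found
R2: 10 valid matches — {0↦0, 1↦1, 2↦3}, {0↦0, 1↦1, 2↦6}, {0↦2, 1↦1, 2↦3} (+7 more)
R3: no valid match — LHS pattern not found

Answer: [R0,R2]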